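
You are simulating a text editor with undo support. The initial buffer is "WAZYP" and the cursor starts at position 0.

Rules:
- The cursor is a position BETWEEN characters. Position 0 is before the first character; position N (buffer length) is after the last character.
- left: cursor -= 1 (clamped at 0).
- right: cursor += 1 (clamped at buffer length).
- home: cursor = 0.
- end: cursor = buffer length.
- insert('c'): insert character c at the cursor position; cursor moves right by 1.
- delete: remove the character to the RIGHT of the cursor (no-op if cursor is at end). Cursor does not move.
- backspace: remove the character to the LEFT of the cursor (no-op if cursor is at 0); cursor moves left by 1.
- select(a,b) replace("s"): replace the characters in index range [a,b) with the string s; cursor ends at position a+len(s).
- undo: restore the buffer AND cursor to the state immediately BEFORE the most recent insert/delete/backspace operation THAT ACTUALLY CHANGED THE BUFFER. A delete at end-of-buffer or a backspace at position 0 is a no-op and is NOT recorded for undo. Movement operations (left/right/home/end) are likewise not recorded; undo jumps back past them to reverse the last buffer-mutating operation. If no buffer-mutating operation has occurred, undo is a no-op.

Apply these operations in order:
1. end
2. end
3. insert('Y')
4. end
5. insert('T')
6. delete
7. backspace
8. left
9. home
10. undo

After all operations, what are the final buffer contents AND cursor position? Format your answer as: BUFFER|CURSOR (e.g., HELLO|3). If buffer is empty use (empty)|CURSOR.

After op 1 (end): buf='WAZYP' cursor=5
After op 2 (end): buf='WAZYP' cursor=5
After op 3 (insert('Y')): buf='WAZYPY' cursor=6
After op 4 (end): buf='WAZYPY' cursor=6
After op 5 (insert('T')): buf='WAZYPYT' cursor=7
After op 6 (delete): buf='WAZYPYT' cursor=7
After op 7 (backspace): buf='WAZYPY' cursor=6
After op 8 (left): buf='WAZYPY' cursor=5
After op 9 (home): buf='WAZYPY' cursor=0
After op 10 (undo): buf='WAZYPYT' cursor=7

Answer: WAZYPYT|7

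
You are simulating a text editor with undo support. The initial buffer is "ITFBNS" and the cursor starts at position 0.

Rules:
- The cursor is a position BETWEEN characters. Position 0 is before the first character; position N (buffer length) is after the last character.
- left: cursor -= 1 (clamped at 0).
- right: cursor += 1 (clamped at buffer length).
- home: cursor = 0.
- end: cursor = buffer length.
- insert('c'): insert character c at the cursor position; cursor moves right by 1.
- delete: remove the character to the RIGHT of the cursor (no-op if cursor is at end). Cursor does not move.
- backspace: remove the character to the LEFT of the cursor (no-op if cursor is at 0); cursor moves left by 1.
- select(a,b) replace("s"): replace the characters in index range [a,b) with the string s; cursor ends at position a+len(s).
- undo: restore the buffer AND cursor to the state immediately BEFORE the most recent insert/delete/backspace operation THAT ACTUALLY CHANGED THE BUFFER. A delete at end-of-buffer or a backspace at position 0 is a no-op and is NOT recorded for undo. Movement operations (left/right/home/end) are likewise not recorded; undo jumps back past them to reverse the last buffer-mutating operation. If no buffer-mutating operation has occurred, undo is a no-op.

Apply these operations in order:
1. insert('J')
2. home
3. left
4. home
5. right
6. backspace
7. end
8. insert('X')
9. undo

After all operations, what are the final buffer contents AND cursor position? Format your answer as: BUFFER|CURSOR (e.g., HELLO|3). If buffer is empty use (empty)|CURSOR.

Answer: ITFBNS|6

Derivation:
After op 1 (insert('J')): buf='JITFBNS' cursor=1
After op 2 (home): buf='JITFBNS' cursor=0
After op 3 (left): buf='JITFBNS' cursor=0
After op 4 (home): buf='JITFBNS' cursor=0
After op 5 (right): buf='JITFBNS' cursor=1
After op 6 (backspace): buf='ITFBNS' cursor=0
After op 7 (end): buf='ITFBNS' cursor=6
After op 8 (insert('X')): buf='ITFBNSX' cursor=7
After op 9 (undo): buf='ITFBNS' cursor=6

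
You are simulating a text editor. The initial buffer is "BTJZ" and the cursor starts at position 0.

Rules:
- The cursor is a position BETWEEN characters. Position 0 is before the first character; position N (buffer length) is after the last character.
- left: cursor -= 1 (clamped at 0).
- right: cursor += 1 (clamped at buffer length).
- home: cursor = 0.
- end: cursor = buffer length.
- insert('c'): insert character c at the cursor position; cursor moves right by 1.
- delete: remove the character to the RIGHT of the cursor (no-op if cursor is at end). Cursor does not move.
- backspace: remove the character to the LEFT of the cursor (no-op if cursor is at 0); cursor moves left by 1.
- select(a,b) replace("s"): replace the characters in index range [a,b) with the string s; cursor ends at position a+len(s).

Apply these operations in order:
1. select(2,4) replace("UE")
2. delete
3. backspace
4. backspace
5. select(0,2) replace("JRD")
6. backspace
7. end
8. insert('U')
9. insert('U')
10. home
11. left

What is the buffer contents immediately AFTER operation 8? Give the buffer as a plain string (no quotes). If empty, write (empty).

After op 1 (select(2,4) replace("UE")): buf='BTUE' cursor=4
After op 2 (delete): buf='BTUE' cursor=4
After op 3 (backspace): buf='BTU' cursor=3
After op 4 (backspace): buf='BT' cursor=2
After op 5 (select(0,2) replace("JRD")): buf='JRD' cursor=3
After op 6 (backspace): buf='JR' cursor=2
After op 7 (end): buf='JR' cursor=2
After op 8 (insert('U')): buf='JRU' cursor=3

Answer: JRU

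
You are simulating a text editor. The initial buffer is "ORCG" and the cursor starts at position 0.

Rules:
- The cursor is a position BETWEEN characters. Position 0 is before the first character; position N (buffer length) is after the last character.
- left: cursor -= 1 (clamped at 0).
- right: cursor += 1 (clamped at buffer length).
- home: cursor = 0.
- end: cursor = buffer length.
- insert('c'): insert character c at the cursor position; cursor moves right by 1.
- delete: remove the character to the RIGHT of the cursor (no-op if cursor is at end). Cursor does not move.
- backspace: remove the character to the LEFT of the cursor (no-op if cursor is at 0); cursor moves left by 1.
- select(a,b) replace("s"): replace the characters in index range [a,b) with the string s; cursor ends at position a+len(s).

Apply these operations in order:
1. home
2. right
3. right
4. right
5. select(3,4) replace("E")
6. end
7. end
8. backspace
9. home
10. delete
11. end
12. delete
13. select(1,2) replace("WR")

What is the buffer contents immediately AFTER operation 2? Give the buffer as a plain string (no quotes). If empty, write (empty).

Answer: ORCG

Derivation:
After op 1 (home): buf='ORCG' cursor=0
After op 2 (right): buf='ORCG' cursor=1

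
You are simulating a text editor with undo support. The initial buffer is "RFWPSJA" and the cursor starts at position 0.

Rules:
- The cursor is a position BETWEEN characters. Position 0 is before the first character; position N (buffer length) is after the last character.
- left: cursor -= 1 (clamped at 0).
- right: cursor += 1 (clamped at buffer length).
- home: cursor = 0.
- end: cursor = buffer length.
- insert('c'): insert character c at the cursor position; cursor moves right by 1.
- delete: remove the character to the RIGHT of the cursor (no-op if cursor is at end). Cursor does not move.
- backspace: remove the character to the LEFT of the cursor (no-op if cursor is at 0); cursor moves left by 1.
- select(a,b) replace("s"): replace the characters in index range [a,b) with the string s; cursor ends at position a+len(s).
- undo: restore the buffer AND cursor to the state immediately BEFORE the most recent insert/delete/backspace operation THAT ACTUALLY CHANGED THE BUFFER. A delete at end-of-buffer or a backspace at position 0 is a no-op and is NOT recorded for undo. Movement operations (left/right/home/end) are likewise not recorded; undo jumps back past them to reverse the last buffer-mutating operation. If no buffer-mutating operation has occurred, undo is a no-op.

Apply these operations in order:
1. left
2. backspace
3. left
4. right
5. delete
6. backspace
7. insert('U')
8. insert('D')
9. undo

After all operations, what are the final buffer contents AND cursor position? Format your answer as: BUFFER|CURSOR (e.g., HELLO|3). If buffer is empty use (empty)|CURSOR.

After op 1 (left): buf='RFWPSJA' cursor=0
After op 2 (backspace): buf='RFWPSJA' cursor=0
After op 3 (left): buf='RFWPSJA' cursor=0
After op 4 (right): buf='RFWPSJA' cursor=1
After op 5 (delete): buf='RWPSJA' cursor=1
After op 6 (backspace): buf='WPSJA' cursor=0
After op 7 (insert('U')): buf='UWPSJA' cursor=1
After op 8 (insert('D')): buf='UDWPSJA' cursor=2
After op 9 (undo): buf='UWPSJA' cursor=1

Answer: UWPSJA|1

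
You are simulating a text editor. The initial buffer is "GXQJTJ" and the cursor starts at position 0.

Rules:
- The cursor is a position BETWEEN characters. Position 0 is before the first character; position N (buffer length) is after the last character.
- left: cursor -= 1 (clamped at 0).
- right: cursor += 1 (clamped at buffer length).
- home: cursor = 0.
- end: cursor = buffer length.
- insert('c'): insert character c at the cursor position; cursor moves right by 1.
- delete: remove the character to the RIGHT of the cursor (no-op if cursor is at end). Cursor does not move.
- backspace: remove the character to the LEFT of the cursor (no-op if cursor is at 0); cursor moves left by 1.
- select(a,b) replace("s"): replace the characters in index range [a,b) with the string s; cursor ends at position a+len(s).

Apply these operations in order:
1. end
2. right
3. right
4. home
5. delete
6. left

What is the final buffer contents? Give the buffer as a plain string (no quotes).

Answer: XQJTJ

Derivation:
After op 1 (end): buf='GXQJTJ' cursor=6
After op 2 (right): buf='GXQJTJ' cursor=6
After op 3 (right): buf='GXQJTJ' cursor=6
After op 4 (home): buf='GXQJTJ' cursor=0
After op 5 (delete): buf='XQJTJ' cursor=0
After op 6 (left): buf='XQJTJ' cursor=0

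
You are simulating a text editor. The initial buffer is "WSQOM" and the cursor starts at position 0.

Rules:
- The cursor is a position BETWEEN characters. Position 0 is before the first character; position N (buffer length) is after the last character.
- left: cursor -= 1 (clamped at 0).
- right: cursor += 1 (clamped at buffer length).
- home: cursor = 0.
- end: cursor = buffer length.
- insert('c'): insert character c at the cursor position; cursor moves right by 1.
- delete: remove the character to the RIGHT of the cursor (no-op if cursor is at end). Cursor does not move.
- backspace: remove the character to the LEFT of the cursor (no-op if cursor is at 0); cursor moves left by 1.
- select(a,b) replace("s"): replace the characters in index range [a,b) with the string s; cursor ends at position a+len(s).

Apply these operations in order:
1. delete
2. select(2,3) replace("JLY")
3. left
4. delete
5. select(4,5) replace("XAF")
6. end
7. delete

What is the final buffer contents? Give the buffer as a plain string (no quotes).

After op 1 (delete): buf='SQOM' cursor=0
After op 2 (select(2,3) replace("JLY")): buf='SQJLYM' cursor=5
After op 3 (left): buf='SQJLYM' cursor=4
After op 4 (delete): buf='SQJLM' cursor=4
After op 5 (select(4,5) replace("XAF")): buf='SQJLXAF' cursor=7
After op 6 (end): buf='SQJLXAF' cursor=7
After op 7 (delete): buf='SQJLXAF' cursor=7

Answer: SQJLXAF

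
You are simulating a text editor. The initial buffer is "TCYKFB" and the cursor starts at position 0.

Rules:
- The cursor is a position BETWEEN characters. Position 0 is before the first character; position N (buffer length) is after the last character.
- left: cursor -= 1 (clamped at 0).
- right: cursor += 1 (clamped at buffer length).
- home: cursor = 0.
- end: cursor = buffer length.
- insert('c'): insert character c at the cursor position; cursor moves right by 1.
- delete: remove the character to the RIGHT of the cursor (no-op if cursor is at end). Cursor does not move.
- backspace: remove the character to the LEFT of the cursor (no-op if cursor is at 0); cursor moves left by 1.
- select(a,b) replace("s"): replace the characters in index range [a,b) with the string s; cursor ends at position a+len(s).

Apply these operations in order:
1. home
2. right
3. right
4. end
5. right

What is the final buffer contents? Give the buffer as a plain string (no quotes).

After op 1 (home): buf='TCYKFB' cursor=0
After op 2 (right): buf='TCYKFB' cursor=1
After op 3 (right): buf='TCYKFB' cursor=2
After op 4 (end): buf='TCYKFB' cursor=6
After op 5 (right): buf='TCYKFB' cursor=6

Answer: TCYKFB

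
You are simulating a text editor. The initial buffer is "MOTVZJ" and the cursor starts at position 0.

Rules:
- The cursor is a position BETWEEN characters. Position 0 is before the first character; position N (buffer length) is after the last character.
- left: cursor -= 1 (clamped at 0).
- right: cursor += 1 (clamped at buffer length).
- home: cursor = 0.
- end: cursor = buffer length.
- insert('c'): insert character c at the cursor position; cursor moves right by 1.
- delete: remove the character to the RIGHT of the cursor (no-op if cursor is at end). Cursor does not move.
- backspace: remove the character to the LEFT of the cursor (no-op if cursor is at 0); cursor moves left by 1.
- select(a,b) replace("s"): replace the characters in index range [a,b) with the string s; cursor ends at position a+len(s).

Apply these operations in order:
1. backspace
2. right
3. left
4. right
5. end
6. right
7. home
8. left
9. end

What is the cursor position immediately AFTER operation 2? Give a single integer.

Answer: 1

Derivation:
After op 1 (backspace): buf='MOTVZJ' cursor=0
After op 2 (right): buf='MOTVZJ' cursor=1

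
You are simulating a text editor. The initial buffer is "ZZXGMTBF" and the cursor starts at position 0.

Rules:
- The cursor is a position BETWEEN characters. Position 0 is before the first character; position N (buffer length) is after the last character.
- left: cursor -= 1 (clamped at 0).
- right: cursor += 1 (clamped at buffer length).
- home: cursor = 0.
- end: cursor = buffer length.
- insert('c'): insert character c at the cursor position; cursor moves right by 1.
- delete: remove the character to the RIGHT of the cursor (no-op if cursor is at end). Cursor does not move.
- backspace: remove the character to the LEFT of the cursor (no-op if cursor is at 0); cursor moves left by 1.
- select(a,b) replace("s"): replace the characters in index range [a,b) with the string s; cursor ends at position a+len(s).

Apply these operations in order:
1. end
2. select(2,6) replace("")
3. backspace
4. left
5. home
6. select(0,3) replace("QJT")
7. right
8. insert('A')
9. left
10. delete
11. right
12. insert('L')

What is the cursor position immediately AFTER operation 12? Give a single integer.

After op 1 (end): buf='ZZXGMTBF' cursor=8
After op 2 (select(2,6) replace("")): buf='ZZBF' cursor=2
After op 3 (backspace): buf='ZBF' cursor=1
After op 4 (left): buf='ZBF' cursor=0
After op 5 (home): buf='ZBF' cursor=0
After op 6 (select(0,3) replace("QJT")): buf='QJT' cursor=3
After op 7 (right): buf='QJT' cursor=3
After op 8 (insert('A')): buf='QJTA' cursor=4
After op 9 (left): buf='QJTA' cursor=3
After op 10 (delete): buf='QJT' cursor=3
After op 11 (right): buf='QJT' cursor=3
After op 12 (insert('L')): buf='QJTL' cursor=4

Answer: 4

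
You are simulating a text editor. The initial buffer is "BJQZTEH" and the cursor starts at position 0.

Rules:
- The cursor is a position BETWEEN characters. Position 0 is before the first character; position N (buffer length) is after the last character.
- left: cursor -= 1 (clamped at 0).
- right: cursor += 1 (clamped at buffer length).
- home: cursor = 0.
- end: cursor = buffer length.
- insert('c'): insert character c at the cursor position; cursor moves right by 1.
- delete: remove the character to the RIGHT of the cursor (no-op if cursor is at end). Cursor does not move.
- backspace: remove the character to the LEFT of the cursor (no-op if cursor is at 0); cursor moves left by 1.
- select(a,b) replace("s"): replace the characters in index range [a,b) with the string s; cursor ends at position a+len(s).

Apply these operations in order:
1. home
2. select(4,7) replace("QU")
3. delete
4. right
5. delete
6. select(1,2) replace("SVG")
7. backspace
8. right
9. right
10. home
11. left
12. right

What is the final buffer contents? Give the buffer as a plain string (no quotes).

Answer: BSVQZQU

Derivation:
After op 1 (home): buf='BJQZTEH' cursor=0
After op 2 (select(4,7) replace("QU")): buf='BJQZQU' cursor=6
After op 3 (delete): buf='BJQZQU' cursor=6
After op 4 (right): buf='BJQZQU' cursor=6
After op 5 (delete): buf='BJQZQU' cursor=6
After op 6 (select(1,2) replace("SVG")): buf='BSVGQZQU' cursor=4
After op 7 (backspace): buf='BSVQZQU' cursor=3
After op 8 (right): buf='BSVQZQU' cursor=4
After op 9 (right): buf='BSVQZQU' cursor=5
After op 10 (home): buf='BSVQZQU' cursor=0
After op 11 (left): buf='BSVQZQU' cursor=0
After op 12 (right): buf='BSVQZQU' cursor=1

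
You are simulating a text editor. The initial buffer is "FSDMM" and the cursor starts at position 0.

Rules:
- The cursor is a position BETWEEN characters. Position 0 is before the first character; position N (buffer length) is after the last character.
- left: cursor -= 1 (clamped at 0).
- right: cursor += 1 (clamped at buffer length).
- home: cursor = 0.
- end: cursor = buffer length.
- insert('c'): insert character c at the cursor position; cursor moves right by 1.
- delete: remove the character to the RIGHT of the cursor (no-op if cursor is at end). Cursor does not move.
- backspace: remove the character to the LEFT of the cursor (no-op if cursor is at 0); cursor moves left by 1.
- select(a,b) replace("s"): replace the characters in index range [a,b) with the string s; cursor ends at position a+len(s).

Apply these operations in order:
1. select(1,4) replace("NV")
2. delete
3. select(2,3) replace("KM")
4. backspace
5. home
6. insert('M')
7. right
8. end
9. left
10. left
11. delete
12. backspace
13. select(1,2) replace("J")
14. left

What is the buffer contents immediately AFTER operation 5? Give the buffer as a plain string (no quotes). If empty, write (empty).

After op 1 (select(1,4) replace("NV")): buf='FNVM' cursor=3
After op 2 (delete): buf='FNV' cursor=3
After op 3 (select(2,3) replace("KM")): buf='FNKM' cursor=4
After op 4 (backspace): buf='FNK' cursor=3
After op 5 (home): buf='FNK' cursor=0

Answer: FNK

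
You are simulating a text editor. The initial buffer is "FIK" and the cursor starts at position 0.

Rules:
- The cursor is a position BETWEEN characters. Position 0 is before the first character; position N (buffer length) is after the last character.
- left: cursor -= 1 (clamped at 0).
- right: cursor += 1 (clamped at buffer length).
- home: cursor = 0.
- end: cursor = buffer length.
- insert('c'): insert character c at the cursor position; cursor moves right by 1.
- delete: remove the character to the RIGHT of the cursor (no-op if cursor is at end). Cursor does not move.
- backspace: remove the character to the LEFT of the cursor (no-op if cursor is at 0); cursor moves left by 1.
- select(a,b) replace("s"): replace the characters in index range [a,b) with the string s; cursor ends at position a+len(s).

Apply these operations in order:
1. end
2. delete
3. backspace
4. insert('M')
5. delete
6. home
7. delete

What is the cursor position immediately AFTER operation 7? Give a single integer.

Answer: 0

Derivation:
After op 1 (end): buf='FIK' cursor=3
After op 2 (delete): buf='FIK' cursor=3
After op 3 (backspace): buf='FI' cursor=2
After op 4 (insert('M')): buf='FIM' cursor=3
After op 5 (delete): buf='FIM' cursor=3
After op 6 (home): buf='FIM' cursor=0
After op 7 (delete): buf='IM' cursor=0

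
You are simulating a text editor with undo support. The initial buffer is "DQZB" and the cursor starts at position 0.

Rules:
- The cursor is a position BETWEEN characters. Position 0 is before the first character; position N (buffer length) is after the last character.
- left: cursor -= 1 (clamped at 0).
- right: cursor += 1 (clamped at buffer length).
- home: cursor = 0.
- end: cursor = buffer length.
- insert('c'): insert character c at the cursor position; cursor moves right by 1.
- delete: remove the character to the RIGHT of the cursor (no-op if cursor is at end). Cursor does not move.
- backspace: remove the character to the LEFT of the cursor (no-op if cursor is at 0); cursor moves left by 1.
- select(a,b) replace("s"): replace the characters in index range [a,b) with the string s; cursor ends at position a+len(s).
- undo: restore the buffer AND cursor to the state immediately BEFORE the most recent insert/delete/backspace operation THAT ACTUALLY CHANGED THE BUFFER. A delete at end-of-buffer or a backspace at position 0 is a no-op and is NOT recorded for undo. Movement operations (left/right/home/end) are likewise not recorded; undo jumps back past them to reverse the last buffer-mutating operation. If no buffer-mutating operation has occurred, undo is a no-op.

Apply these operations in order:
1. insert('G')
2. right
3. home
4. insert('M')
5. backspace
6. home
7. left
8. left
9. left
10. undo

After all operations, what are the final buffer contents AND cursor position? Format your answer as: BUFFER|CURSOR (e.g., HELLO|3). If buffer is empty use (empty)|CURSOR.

Answer: MGDQZB|1

Derivation:
After op 1 (insert('G')): buf='GDQZB' cursor=1
After op 2 (right): buf='GDQZB' cursor=2
After op 3 (home): buf='GDQZB' cursor=0
After op 4 (insert('M')): buf='MGDQZB' cursor=1
After op 5 (backspace): buf='GDQZB' cursor=0
After op 6 (home): buf='GDQZB' cursor=0
After op 7 (left): buf='GDQZB' cursor=0
After op 8 (left): buf='GDQZB' cursor=0
After op 9 (left): buf='GDQZB' cursor=0
After op 10 (undo): buf='MGDQZB' cursor=1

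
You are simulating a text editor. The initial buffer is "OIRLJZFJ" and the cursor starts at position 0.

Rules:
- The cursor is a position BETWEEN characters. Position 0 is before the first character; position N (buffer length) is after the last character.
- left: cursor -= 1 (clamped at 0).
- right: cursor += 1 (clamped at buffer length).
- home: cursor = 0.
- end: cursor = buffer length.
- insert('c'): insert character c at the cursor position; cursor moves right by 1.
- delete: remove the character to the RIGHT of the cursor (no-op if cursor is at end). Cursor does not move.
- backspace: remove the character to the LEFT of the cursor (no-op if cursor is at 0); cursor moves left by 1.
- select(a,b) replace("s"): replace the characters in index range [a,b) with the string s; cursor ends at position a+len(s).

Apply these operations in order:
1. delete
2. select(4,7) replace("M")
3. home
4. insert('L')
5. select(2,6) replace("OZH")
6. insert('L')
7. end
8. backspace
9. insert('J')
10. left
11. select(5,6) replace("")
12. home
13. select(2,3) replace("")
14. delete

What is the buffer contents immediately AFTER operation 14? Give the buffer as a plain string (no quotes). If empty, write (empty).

After op 1 (delete): buf='IRLJZFJ' cursor=0
After op 2 (select(4,7) replace("M")): buf='IRLJM' cursor=5
After op 3 (home): buf='IRLJM' cursor=0
After op 4 (insert('L')): buf='LIRLJM' cursor=1
After op 5 (select(2,6) replace("OZH")): buf='LIOZH' cursor=5
After op 6 (insert('L')): buf='LIOZHL' cursor=6
After op 7 (end): buf='LIOZHL' cursor=6
After op 8 (backspace): buf='LIOZH' cursor=5
After op 9 (insert('J')): buf='LIOZHJ' cursor=6
After op 10 (left): buf='LIOZHJ' cursor=5
After op 11 (select(5,6) replace("")): buf='LIOZH' cursor=5
After op 12 (home): buf='LIOZH' cursor=0
After op 13 (select(2,3) replace("")): buf='LIZH' cursor=2
After op 14 (delete): buf='LIH' cursor=2

Answer: LIH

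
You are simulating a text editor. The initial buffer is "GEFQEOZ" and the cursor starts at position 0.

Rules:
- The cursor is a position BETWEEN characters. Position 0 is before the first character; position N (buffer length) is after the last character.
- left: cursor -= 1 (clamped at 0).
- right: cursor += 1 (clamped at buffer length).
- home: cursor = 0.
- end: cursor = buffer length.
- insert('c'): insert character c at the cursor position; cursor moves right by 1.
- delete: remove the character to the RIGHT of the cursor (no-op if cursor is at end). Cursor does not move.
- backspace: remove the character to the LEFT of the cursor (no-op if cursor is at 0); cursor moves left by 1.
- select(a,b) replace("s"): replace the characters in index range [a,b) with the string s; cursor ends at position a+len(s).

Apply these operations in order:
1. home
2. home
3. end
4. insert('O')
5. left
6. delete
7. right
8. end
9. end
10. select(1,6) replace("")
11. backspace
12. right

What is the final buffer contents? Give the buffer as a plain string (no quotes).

After op 1 (home): buf='GEFQEOZ' cursor=0
After op 2 (home): buf='GEFQEOZ' cursor=0
After op 3 (end): buf='GEFQEOZ' cursor=7
After op 4 (insert('O')): buf='GEFQEOZO' cursor=8
After op 5 (left): buf='GEFQEOZO' cursor=7
After op 6 (delete): buf='GEFQEOZ' cursor=7
After op 7 (right): buf='GEFQEOZ' cursor=7
After op 8 (end): buf='GEFQEOZ' cursor=7
After op 9 (end): buf='GEFQEOZ' cursor=7
After op 10 (select(1,6) replace("")): buf='GZ' cursor=1
After op 11 (backspace): buf='Z' cursor=0
After op 12 (right): buf='Z' cursor=1

Answer: Z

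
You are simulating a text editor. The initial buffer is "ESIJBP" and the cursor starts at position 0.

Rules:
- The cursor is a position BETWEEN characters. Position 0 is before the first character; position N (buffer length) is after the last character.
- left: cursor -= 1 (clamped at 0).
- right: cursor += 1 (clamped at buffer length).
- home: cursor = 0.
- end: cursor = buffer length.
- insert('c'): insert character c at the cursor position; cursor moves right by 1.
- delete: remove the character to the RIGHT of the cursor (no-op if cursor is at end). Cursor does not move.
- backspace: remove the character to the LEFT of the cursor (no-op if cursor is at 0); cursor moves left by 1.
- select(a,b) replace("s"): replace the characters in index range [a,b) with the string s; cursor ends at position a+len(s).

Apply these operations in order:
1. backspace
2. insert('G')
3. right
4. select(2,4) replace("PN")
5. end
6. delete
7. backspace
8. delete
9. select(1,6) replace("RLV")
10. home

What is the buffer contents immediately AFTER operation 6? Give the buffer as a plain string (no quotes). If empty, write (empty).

Answer: GEPNJBP

Derivation:
After op 1 (backspace): buf='ESIJBP' cursor=0
After op 2 (insert('G')): buf='GESIJBP' cursor=1
After op 3 (right): buf='GESIJBP' cursor=2
After op 4 (select(2,4) replace("PN")): buf='GEPNJBP' cursor=4
After op 5 (end): buf='GEPNJBP' cursor=7
After op 6 (delete): buf='GEPNJBP' cursor=7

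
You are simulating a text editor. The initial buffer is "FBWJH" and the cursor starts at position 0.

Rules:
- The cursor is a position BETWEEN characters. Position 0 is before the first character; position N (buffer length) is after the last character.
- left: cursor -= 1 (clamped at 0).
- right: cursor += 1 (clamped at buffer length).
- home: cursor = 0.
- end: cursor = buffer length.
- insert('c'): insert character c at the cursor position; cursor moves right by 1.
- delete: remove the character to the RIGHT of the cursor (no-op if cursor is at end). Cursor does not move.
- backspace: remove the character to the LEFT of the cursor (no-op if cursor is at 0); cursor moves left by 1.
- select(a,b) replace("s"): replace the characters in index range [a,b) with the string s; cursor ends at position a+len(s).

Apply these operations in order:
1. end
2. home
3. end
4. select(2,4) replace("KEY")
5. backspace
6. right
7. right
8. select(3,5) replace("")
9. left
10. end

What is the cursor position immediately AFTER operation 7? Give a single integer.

Answer: 5

Derivation:
After op 1 (end): buf='FBWJH' cursor=5
After op 2 (home): buf='FBWJH' cursor=0
After op 3 (end): buf='FBWJH' cursor=5
After op 4 (select(2,4) replace("KEY")): buf='FBKEYH' cursor=5
After op 5 (backspace): buf='FBKEH' cursor=4
After op 6 (right): buf='FBKEH' cursor=5
After op 7 (right): buf='FBKEH' cursor=5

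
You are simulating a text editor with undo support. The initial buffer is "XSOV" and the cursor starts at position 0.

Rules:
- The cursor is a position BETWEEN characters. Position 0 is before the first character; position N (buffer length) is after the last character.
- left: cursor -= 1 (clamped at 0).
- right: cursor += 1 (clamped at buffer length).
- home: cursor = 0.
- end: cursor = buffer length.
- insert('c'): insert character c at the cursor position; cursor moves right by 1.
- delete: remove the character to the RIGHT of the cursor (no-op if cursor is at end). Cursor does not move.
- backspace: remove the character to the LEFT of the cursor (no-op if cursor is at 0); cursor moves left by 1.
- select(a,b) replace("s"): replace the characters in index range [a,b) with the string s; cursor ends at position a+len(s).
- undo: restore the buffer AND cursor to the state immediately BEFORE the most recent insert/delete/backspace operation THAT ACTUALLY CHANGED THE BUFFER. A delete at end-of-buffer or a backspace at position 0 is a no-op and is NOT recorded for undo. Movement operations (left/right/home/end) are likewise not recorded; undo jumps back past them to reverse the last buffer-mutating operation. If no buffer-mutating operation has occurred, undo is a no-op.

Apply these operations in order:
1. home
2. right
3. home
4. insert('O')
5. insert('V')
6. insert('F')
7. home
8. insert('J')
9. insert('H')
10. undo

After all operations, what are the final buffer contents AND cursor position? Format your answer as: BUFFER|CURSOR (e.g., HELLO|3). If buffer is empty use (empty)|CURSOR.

After op 1 (home): buf='XSOV' cursor=0
After op 2 (right): buf='XSOV' cursor=1
After op 3 (home): buf='XSOV' cursor=0
After op 4 (insert('O')): buf='OXSOV' cursor=1
After op 5 (insert('V')): buf='OVXSOV' cursor=2
After op 6 (insert('F')): buf='OVFXSOV' cursor=3
After op 7 (home): buf='OVFXSOV' cursor=0
After op 8 (insert('J')): buf='JOVFXSOV' cursor=1
After op 9 (insert('H')): buf='JHOVFXSOV' cursor=2
After op 10 (undo): buf='JOVFXSOV' cursor=1

Answer: JOVFXSOV|1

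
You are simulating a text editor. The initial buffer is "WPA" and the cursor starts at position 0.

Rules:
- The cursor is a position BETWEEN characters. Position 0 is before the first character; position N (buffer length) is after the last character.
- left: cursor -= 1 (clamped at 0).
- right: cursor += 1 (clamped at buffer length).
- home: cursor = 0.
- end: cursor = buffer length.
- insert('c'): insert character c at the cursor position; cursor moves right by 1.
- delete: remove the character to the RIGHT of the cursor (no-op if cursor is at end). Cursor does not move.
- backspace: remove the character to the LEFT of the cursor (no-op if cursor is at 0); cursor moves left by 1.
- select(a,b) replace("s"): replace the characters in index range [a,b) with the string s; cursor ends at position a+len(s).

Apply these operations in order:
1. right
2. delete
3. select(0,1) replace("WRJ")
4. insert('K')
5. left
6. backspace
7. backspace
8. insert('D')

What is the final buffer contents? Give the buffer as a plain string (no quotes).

Answer: WDKA

Derivation:
After op 1 (right): buf='WPA' cursor=1
After op 2 (delete): buf='WA' cursor=1
After op 3 (select(0,1) replace("WRJ")): buf='WRJA' cursor=3
After op 4 (insert('K')): buf='WRJKA' cursor=4
After op 5 (left): buf='WRJKA' cursor=3
After op 6 (backspace): buf='WRKA' cursor=2
After op 7 (backspace): buf='WKA' cursor=1
After op 8 (insert('D')): buf='WDKA' cursor=2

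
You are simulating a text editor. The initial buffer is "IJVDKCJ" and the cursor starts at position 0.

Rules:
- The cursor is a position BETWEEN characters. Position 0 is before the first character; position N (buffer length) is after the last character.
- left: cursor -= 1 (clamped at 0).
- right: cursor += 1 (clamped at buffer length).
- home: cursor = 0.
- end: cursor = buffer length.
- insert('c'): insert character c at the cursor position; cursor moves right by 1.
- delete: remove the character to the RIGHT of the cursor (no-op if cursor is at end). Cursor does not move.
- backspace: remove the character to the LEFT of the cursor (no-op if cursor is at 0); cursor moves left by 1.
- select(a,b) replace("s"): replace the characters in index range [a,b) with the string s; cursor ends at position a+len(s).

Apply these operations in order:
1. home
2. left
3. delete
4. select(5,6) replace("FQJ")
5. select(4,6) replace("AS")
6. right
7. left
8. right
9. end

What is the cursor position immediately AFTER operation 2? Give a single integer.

Answer: 0

Derivation:
After op 1 (home): buf='IJVDKCJ' cursor=0
After op 2 (left): buf='IJVDKCJ' cursor=0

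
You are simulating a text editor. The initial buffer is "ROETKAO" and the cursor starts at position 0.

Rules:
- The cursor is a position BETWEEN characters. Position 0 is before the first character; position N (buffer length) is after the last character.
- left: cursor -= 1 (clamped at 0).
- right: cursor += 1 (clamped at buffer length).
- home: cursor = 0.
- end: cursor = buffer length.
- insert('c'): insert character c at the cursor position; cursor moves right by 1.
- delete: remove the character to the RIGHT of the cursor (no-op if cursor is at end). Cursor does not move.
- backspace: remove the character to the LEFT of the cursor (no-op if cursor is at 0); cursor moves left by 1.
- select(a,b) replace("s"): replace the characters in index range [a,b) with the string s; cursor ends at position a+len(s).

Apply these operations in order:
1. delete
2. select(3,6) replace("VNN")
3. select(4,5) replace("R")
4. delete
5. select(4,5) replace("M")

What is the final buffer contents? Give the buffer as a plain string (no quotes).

After op 1 (delete): buf='OETKAO' cursor=0
After op 2 (select(3,6) replace("VNN")): buf='OETVNN' cursor=6
After op 3 (select(4,5) replace("R")): buf='OETVRN' cursor=5
After op 4 (delete): buf='OETVR' cursor=5
After op 5 (select(4,5) replace("M")): buf='OETVM' cursor=5

Answer: OETVM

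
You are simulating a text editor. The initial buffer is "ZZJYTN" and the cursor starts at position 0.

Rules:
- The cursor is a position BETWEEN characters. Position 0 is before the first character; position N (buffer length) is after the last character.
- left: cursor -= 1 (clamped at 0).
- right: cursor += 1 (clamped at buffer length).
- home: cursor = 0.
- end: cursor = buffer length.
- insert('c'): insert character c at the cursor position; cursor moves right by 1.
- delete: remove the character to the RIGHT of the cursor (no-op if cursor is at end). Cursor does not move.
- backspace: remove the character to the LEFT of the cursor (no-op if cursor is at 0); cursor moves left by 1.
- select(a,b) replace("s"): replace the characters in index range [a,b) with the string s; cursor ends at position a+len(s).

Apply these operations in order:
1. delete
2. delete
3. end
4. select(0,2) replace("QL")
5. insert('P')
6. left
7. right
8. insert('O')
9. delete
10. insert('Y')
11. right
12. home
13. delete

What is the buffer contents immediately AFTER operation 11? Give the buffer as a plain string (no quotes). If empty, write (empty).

After op 1 (delete): buf='ZJYTN' cursor=0
After op 2 (delete): buf='JYTN' cursor=0
After op 3 (end): buf='JYTN' cursor=4
After op 4 (select(0,2) replace("QL")): buf='QLTN' cursor=2
After op 5 (insert('P')): buf='QLPTN' cursor=3
After op 6 (left): buf='QLPTN' cursor=2
After op 7 (right): buf='QLPTN' cursor=3
After op 8 (insert('O')): buf='QLPOTN' cursor=4
After op 9 (delete): buf='QLPON' cursor=4
After op 10 (insert('Y')): buf='QLPOYN' cursor=5
After op 11 (right): buf='QLPOYN' cursor=6

Answer: QLPOYN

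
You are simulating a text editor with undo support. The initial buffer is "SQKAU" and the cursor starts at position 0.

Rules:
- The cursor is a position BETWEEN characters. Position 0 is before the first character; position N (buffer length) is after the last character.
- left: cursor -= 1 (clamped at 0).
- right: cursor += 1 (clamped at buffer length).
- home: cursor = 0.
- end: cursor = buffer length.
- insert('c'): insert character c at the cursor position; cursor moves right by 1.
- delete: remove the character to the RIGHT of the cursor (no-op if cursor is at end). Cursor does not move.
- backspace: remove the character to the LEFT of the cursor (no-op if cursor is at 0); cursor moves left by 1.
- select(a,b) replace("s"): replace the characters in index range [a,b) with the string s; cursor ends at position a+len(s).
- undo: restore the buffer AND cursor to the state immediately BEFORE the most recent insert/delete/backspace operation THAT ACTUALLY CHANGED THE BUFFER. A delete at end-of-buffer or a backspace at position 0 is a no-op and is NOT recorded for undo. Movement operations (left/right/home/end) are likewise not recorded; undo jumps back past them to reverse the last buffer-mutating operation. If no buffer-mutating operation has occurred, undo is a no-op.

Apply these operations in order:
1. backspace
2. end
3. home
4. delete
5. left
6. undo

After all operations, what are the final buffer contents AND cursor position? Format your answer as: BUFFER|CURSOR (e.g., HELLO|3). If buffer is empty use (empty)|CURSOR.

After op 1 (backspace): buf='SQKAU' cursor=0
After op 2 (end): buf='SQKAU' cursor=5
After op 3 (home): buf='SQKAU' cursor=0
After op 4 (delete): buf='QKAU' cursor=0
After op 5 (left): buf='QKAU' cursor=0
After op 6 (undo): buf='SQKAU' cursor=0

Answer: SQKAU|0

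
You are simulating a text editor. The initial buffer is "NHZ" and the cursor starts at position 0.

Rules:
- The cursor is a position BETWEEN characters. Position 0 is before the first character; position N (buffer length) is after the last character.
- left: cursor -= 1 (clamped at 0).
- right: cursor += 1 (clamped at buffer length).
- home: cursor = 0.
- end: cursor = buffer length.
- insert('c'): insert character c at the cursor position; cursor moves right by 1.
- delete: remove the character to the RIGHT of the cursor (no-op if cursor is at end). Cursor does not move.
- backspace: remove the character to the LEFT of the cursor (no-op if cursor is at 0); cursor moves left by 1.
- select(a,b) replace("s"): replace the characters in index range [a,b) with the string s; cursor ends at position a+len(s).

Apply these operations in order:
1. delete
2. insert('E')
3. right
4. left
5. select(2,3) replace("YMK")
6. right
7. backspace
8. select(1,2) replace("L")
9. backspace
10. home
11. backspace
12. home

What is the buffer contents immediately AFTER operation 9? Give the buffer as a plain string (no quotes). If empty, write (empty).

Answer: EYM

Derivation:
After op 1 (delete): buf='HZ' cursor=0
After op 2 (insert('E')): buf='EHZ' cursor=1
After op 3 (right): buf='EHZ' cursor=2
After op 4 (left): buf='EHZ' cursor=1
After op 5 (select(2,3) replace("YMK")): buf='EHYMK' cursor=5
After op 6 (right): buf='EHYMK' cursor=5
After op 7 (backspace): buf='EHYM' cursor=4
After op 8 (select(1,2) replace("L")): buf='ELYM' cursor=2
After op 9 (backspace): buf='EYM' cursor=1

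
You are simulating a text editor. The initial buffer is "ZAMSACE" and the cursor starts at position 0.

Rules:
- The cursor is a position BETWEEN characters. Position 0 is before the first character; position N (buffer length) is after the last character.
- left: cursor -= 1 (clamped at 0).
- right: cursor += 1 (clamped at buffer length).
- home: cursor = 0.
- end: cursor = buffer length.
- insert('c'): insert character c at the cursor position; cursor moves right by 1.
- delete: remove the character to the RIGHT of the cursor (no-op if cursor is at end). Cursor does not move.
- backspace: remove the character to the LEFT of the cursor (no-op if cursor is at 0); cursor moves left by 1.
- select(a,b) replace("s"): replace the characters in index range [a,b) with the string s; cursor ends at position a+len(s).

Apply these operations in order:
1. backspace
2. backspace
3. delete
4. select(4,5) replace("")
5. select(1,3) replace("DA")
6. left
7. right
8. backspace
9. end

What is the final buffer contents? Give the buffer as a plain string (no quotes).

Answer: ADAE

Derivation:
After op 1 (backspace): buf='ZAMSACE' cursor=0
After op 2 (backspace): buf='ZAMSACE' cursor=0
After op 3 (delete): buf='AMSACE' cursor=0
After op 4 (select(4,5) replace("")): buf='AMSAE' cursor=4
After op 5 (select(1,3) replace("DA")): buf='ADAAE' cursor=3
After op 6 (left): buf='ADAAE' cursor=2
After op 7 (right): buf='ADAAE' cursor=3
After op 8 (backspace): buf='ADAE' cursor=2
After op 9 (end): buf='ADAE' cursor=4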